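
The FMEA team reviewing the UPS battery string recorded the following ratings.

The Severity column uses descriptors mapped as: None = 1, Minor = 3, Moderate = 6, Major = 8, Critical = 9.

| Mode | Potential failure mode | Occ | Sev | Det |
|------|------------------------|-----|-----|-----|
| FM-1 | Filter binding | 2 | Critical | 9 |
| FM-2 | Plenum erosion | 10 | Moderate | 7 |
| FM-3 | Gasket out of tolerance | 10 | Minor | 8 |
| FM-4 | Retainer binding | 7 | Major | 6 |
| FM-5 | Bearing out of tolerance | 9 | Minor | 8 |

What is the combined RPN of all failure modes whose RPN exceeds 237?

996

RPN = Severity × Occurrence × Detection:
  FM-1: 9 × 2 × 9 = 162
  FM-2: 6 × 10 × 7 = 420
  FM-3: 3 × 10 × 8 = 240
  FM-4: 8 × 7 × 6 = 336
  FM-5: 3 × 9 × 8 = 216
RPN > 237: FM-2 (420), FM-3 (240), FM-4 (336).
Sum: 420 + 240 + 336 = 996.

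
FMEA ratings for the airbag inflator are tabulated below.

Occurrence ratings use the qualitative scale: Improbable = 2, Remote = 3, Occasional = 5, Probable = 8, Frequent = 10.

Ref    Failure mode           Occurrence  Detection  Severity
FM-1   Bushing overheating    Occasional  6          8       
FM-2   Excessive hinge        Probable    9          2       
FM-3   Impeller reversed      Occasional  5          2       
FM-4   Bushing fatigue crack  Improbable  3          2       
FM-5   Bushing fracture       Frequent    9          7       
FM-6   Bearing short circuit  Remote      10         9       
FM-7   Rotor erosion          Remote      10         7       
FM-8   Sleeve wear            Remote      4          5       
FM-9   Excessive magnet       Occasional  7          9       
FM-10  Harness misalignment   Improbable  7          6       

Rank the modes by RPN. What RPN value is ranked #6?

RPN = Severity × Occurrence × Detection:
  FM-1: 8 × 5 × 6 = 240
  FM-2: 2 × 8 × 9 = 144
  FM-3: 2 × 5 × 5 = 50
  FM-4: 2 × 2 × 3 = 12
  FM-5: 7 × 10 × 9 = 630
  FM-6: 9 × 3 × 10 = 270
  FM-7: 7 × 3 × 10 = 210
  FM-8: 5 × 3 × 4 = 60
  FM-9: 9 × 5 × 7 = 315
  FM-10: 6 × 2 × 7 = 84
Sorted descending: 630, 315, 270, 240, 210, 144, 84, 60, 50, 12.
The sixth-highest RPN is 144 (FM-2).

144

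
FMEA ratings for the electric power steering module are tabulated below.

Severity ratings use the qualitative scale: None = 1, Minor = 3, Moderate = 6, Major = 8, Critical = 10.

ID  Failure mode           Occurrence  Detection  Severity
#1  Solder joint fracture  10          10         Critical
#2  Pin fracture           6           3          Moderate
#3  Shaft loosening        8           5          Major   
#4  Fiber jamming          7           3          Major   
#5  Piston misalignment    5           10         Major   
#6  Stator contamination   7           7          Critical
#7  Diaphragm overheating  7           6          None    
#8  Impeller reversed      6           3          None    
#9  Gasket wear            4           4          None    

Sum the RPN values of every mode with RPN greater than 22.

RPN = Severity × Occurrence × Detection:
  #1: 10 × 10 × 10 = 1000
  #2: 6 × 6 × 3 = 108
  #3: 8 × 8 × 5 = 320
  #4: 8 × 7 × 3 = 168
  #5: 8 × 5 × 10 = 400
  #6: 10 × 7 × 7 = 490
  #7: 1 × 7 × 6 = 42
  #8: 1 × 6 × 3 = 18
  #9: 1 × 4 × 4 = 16
RPN > 22: #1 (1000), #2 (108), #3 (320), #4 (168), #5 (400), #6 (490), #7 (42).
Sum: 1000 + 108 + 320 + 168 + 400 + 490 + 42 = 2528.

2528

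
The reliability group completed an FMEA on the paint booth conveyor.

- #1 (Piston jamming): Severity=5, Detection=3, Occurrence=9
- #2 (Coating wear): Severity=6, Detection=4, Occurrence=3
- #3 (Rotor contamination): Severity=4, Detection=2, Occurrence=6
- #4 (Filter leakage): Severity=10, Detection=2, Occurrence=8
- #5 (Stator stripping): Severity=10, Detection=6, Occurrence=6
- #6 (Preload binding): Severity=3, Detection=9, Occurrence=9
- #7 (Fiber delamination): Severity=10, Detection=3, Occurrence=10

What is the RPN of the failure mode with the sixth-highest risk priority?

RPN = Severity × Occurrence × Detection:
  #1: 5 × 9 × 3 = 135
  #2: 6 × 3 × 4 = 72
  #3: 4 × 6 × 2 = 48
  #4: 10 × 8 × 2 = 160
  #5: 10 × 6 × 6 = 360
  #6: 3 × 9 × 9 = 243
  #7: 10 × 10 × 3 = 300
Sorted descending: 360, 300, 243, 160, 135, 72, 48.
The sixth-highest RPN is 72 (#2).

72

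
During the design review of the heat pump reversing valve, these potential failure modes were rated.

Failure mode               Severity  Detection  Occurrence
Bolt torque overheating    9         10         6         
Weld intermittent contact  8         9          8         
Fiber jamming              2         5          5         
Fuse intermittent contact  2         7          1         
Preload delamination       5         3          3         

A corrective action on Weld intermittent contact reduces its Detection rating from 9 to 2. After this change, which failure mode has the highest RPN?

Bolt torque overheating

RPN = Severity × Occurrence × Detection:
  Bolt torque overheating: 9 × 6 × 10 = 540
  Weld intermittent contact: 8 × 8 × 9 = 576
  Fiber jamming: 2 × 5 × 5 = 50
  Fuse intermittent contact: 2 × 1 × 7 = 14
  Preload delamination: 5 × 3 × 3 = 45
After action: Weld intermittent contact → 8 × 8 × 2 = 128.
Revised RPNs: Bolt torque overheating=540, Weld intermittent contact=128, Fiber jamming=50, Preload delamination=45, Fuse intermittent contact=14.
Highest is now Bolt torque overheating (540).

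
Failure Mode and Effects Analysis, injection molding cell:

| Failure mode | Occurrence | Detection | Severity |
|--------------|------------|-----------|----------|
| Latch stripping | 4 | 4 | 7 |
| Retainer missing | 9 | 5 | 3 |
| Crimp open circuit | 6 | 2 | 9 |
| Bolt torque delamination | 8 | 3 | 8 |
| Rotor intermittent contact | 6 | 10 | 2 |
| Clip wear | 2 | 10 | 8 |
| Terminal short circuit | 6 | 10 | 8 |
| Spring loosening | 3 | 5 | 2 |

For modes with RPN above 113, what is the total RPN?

1087

RPN = Severity × Occurrence × Detection:
  Latch stripping: 7 × 4 × 4 = 112
  Retainer missing: 3 × 9 × 5 = 135
  Crimp open circuit: 9 × 6 × 2 = 108
  Bolt torque delamination: 8 × 8 × 3 = 192
  Rotor intermittent contact: 2 × 6 × 10 = 120
  Clip wear: 8 × 2 × 10 = 160
  Terminal short circuit: 8 × 6 × 10 = 480
  Spring loosening: 2 × 3 × 5 = 30
RPN > 113: Retainer missing (135), Bolt torque delamination (192), Rotor intermittent contact (120), Clip wear (160), Terminal short circuit (480).
Sum: 135 + 192 + 120 + 160 + 480 = 1087.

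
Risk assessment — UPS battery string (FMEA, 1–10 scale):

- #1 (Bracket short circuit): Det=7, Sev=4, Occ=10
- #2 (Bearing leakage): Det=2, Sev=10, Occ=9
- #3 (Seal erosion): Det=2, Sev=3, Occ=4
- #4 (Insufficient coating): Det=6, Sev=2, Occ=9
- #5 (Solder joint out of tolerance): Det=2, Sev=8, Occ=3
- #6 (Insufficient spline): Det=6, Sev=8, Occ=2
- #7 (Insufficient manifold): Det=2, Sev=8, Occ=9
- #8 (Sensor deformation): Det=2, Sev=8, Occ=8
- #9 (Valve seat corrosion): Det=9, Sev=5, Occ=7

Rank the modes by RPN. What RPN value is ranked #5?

128

RPN = Severity × Occurrence × Detection:
  #1: 4 × 10 × 7 = 280
  #2: 10 × 9 × 2 = 180
  #3: 3 × 4 × 2 = 24
  #4: 2 × 9 × 6 = 108
  #5: 8 × 3 × 2 = 48
  #6: 8 × 2 × 6 = 96
  #7: 8 × 9 × 2 = 144
  #8: 8 × 8 × 2 = 128
  #9: 5 × 7 × 9 = 315
Sorted descending: 315, 280, 180, 144, 128, 108, 96, 48, 24.
The fifth-highest RPN is 128 (#8).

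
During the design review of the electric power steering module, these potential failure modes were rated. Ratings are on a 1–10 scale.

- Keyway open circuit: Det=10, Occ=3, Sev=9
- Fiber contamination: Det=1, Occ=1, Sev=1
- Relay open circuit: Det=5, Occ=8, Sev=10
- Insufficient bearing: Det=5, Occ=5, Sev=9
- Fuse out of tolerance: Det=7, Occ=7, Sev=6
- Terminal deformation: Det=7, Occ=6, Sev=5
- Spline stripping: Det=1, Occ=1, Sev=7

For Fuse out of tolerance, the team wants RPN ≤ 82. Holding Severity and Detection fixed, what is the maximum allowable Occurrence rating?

1

Fuse out of tolerance: S=6, O=7, D=7 → current RPN = 294.
Fixed product = 42. Need 42 × O ≤ 82, so O ≤ 82/42 = 1.95.
Maximum integer Occurrence rating = 1 (gives RPN 42; O=2 would give 84 > 82).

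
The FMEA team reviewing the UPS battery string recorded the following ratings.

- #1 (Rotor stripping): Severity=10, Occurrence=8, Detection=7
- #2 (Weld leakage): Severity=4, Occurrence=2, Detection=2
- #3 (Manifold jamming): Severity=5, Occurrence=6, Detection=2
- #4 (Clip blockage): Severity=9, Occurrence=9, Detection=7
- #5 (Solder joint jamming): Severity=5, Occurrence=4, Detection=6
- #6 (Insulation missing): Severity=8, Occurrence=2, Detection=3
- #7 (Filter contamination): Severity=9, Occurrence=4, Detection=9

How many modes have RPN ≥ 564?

1

RPN = Severity × Occurrence × Detection:
  #1: 10 × 8 × 7 = 560
  #2: 4 × 2 × 2 = 16
  #3: 5 × 6 × 2 = 60
  #4: 9 × 9 × 7 = 567
  #5: 5 × 4 × 6 = 120
  #6: 8 × 2 × 3 = 48
  #7: 9 × 4 × 9 = 324
Modes with RPN ≥ 564: #4 (567) → 1.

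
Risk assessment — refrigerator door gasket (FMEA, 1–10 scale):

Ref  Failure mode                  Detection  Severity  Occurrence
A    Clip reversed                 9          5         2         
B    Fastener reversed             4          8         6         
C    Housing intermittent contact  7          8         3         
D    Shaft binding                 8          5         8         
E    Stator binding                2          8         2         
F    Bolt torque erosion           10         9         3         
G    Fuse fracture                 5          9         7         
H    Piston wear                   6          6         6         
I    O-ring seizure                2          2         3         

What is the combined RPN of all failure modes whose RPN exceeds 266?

905

RPN = Severity × Occurrence × Detection:
  A: 5 × 2 × 9 = 90
  B: 8 × 6 × 4 = 192
  C: 8 × 3 × 7 = 168
  D: 5 × 8 × 8 = 320
  E: 8 × 2 × 2 = 32
  F: 9 × 3 × 10 = 270
  G: 9 × 7 × 5 = 315
  H: 6 × 6 × 6 = 216
  I: 2 × 3 × 2 = 12
RPN > 266: D (320), F (270), G (315).
Sum: 320 + 270 + 315 = 905.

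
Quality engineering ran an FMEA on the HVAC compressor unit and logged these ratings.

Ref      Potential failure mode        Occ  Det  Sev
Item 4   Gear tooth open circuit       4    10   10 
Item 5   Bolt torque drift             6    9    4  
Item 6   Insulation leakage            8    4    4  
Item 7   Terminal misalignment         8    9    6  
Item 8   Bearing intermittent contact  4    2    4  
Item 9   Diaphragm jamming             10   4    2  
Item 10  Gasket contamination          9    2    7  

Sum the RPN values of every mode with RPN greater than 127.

RPN = Severity × Occurrence × Detection:
  Item 4: 10 × 4 × 10 = 400
  Item 5: 4 × 6 × 9 = 216
  Item 6: 4 × 8 × 4 = 128
  Item 7: 6 × 8 × 9 = 432
  Item 8: 4 × 4 × 2 = 32
  Item 9: 2 × 10 × 4 = 80
  Item 10: 7 × 9 × 2 = 126
RPN > 127: Item 4 (400), Item 5 (216), Item 6 (128), Item 7 (432).
Sum: 400 + 216 + 128 + 432 = 1176.

1176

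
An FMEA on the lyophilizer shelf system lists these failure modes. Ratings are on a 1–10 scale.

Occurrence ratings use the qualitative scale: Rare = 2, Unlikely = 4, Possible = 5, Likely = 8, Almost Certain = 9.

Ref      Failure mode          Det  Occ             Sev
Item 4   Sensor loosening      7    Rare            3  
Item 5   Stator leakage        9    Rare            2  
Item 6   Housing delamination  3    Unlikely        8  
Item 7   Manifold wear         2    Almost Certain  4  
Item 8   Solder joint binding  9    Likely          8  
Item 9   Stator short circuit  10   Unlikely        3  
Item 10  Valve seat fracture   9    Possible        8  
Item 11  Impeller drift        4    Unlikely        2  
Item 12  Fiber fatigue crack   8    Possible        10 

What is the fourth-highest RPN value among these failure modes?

120

RPN = Severity × Occurrence × Detection:
  Item 4: 3 × 2 × 7 = 42
  Item 5: 2 × 2 × 9 = 36
  Item 6: 8 × 4 × 3 = 96
  Item 7: 4 × 9 × 2 = 72
  Item 8: 8 × 8 × 9 = 576
  Item 9: 3 × 4 × 10 = 120
  Item 10: 8 × 5 × 9 = 360
  Item 11: 2 × 4 × 4 = 32
  Item 12: 10 × 5 × 8 = 400
Sorted descending: 576, 400, 360, 120, 96, 72, 42, 36, 32.
The fourth-highest RPN is 120 (Item 9).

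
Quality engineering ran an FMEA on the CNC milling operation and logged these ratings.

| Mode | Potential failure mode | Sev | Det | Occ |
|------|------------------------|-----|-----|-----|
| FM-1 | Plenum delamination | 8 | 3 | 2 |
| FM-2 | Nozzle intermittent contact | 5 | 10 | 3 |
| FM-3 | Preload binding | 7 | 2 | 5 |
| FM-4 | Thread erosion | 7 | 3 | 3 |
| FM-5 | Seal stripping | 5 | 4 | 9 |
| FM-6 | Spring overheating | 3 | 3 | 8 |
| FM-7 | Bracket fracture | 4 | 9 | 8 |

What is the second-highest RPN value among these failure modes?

RPN = Severity × Occurrence × Detection:
  FM-1: 8 × 2 × 3 = 48
  FM-2: 5 × 3 × 10 = 150
  FM-3: 7 × 5 × 2 = 70
  FM-4: 7 × 3 × 3 = 63
  FM-5: 5 × 9 × 4 = 180
  FM-6: 3 × 8 × 3 = 72
  FM-7: 4 × 8 × 9 = 288
Sorted descending: 288, 180, 150, 72, 70, 63, 48.
The second-highest RPN is 180 (FM-5).

180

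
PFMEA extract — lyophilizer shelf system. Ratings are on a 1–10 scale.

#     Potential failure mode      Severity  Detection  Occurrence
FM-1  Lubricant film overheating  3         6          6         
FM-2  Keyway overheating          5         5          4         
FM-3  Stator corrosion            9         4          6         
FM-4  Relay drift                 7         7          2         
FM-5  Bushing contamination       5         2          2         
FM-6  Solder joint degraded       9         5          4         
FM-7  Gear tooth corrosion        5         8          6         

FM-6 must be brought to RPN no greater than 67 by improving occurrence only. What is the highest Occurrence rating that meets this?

FM-6: S=9, O=4, D=5 → current RPN = 180.
Fixed product = 45. Need 45 × O ≤ 67, so O ≤ 67/45 = 1.49.
Maximum integer Occurrence rating = 1 (gives RPN 45; O=2 would give 90 > 67).

1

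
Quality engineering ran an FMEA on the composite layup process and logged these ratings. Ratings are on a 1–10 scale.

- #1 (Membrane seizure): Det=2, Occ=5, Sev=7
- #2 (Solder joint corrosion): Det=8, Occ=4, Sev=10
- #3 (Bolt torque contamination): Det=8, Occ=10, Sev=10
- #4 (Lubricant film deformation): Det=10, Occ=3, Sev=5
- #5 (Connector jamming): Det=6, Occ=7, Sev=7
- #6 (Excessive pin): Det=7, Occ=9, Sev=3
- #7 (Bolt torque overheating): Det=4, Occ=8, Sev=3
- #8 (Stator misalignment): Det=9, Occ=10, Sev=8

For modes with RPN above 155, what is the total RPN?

RPN = Severity × Occurrence × Detection:
  #1: 7 × 5 × 2 = 70
  #2: 10 × 4 × 8 = 320
  #3: 10 × 10 × 8 = 800
  #4: 5 × 3 × 10 = 150
  #5: 7 × 7 × 6 = 294
  #6: 3 × 9 × 7 = 189
  #7: 3 × 8 × 4 = 96
  #8: 8 × 10 × 9 = 720
RPN > 155: #2 (320), #3 (800), #5 (294), #6 (189), #8 (720).
Sum: 320 + 800 + 294 + 189 + 720 = 2323.

2323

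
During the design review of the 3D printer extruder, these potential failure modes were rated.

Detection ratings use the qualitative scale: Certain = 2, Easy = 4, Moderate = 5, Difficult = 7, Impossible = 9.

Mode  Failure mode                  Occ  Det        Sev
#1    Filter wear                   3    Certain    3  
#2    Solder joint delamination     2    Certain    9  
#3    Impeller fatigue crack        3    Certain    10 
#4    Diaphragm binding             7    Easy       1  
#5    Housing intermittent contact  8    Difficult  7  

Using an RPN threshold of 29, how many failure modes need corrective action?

3

RPN = Severity × Occurrence × Detection:
  #1: 3 × 3 × 2 = 18
  #2: 9 × 2 × 2 = 36
  #3: 10 × 3 × 2 = 60
  #4: 1 × 7 × 4 = 28
  #5: 7 × 8 × 7 = 392
Modes with RPN ≥ 29: #2 (36), #3 (60), #5 (392) → 3.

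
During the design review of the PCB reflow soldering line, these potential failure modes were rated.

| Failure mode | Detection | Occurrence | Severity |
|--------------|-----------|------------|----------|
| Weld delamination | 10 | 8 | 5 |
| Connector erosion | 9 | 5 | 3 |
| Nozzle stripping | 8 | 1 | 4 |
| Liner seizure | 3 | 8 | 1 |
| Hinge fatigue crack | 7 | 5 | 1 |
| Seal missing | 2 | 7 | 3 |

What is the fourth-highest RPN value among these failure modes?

RPN = Severity × Occurrence × Detection:
  Weld delamination: 5 × 8 × 10 = 400
  Connector erosion: 3 × 5 × 9 = 135
  Nozzle stripping: 4 × 1 × 8 = 32
  Liner seizure: 1 × 8 × 3 = 24
  Hinge fatigue crack: 1 × 5 × 7 = 35
  Seal missing: 3 × 7 × 2 = 42
Sorted descending: 400, 135, 42, 35, 32, 24.
The fourth-highest RPN is 35 (Hinge fatigue crack).

35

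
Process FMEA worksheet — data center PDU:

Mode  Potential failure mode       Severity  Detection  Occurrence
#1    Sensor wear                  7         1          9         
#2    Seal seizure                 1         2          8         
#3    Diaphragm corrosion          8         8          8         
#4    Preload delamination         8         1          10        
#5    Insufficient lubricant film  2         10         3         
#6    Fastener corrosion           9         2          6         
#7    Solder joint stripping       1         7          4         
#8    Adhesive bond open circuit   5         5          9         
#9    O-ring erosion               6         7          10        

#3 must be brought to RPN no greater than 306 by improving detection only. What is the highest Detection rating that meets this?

#3: S=8, O=8, D=8 → current RPN = 512.
Fixed product = 64. Need 64 × D ≤ 306, so D ≤ 306/64 = 4.78.
Maximum integer Detection rating = 4 (gives RPN 256; D=5 would give 320 > 306).

4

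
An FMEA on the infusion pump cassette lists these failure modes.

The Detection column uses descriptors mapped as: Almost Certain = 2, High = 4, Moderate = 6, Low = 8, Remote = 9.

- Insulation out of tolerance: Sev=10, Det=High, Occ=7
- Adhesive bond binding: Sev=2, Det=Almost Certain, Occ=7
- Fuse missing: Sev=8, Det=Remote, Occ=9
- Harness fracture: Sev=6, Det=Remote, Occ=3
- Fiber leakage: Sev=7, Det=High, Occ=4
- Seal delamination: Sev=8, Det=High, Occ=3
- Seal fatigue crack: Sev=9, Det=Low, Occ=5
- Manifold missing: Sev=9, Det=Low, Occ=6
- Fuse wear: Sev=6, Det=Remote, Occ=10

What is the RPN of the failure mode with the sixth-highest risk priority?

162

RPN = Severity × Occurrence × Detection:
  Insulation out of tolerance: 10 × 7 × 4 = 280
  Adhesive bond binding: 2 × 7 × 2 = 28
  Fuse missing: 8 × 9 × 9 = 648
  Harness fracture: 6 × 3 × 9 = 162
  Fiber leakage: 7 × 4 × 4 = 112
  Seal delamination: 8 × 3 × 4 = 96
  Seal fatigue crack: 9 × 5 × 8 = 360
  Manifold missing: 9 × 6 × 8 = 432
  Fuse wear: 6 × 10 × 9 = 540
Sorted descending: 648, 540, 432, 360, 280, 162, 112, 96, 28.
The sixth-highest RPN is 162 (Harness fracture).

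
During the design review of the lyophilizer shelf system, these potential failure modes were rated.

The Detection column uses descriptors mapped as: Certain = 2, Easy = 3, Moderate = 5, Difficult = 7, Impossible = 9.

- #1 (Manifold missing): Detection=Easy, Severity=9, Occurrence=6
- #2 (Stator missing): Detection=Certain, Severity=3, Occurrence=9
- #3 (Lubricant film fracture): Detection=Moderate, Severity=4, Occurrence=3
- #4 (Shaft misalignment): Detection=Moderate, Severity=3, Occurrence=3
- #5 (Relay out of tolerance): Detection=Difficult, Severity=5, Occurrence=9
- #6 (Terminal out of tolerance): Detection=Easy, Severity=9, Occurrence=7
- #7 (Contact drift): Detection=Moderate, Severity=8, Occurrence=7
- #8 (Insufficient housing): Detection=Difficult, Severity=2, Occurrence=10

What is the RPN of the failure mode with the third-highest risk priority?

189

RPN = Severity × Occurrence × Detection:
  #1: 9 × 6 × 3 = 162
  #2: 3 × 9 × 2 = 54
  #3: 4 × 3 × 5 = 60
  #4: 3 × 3 × 5 = 45
  #5: 5 × 9 × 7 = 315
  #6: 9 × 7 × 3 = 189
  #7: 8 × 7 × 5 = 280
  #8: 2 × 10 × 7 = 140
Sorted descending: 315, 280, 189, 162, 140, 60, 54, 45.
The third-highest RPN is 189 (#6).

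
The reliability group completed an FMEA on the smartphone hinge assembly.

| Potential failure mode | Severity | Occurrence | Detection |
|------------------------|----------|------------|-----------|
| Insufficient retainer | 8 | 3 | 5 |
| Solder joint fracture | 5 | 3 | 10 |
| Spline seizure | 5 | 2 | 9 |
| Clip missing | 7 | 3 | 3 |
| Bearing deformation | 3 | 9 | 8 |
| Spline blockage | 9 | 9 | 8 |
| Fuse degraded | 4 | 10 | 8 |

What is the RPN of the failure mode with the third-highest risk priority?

216

RPN = Severity × Occurrence × Detection:
  Insufficient retainer: 8 × 3 × 5 = 120
  Solder joint fracture: 5 × 3 × 10 = 150
  Spline seizure: 5 × 2 × 9 = 90
  Clip missing: 7 × 3 × 3 = 63
  Bearing deformation: 3 × 9 × 8 = 216
  Spline blockage: 9 × 9 × 8 = 648
  Fuse degraded: 4 × 10 × 8 = 320
Sorted descending: 648, 320, 216, 150, 120, 90, 63.
The third-highest RPN is 216 (Bearing deformation).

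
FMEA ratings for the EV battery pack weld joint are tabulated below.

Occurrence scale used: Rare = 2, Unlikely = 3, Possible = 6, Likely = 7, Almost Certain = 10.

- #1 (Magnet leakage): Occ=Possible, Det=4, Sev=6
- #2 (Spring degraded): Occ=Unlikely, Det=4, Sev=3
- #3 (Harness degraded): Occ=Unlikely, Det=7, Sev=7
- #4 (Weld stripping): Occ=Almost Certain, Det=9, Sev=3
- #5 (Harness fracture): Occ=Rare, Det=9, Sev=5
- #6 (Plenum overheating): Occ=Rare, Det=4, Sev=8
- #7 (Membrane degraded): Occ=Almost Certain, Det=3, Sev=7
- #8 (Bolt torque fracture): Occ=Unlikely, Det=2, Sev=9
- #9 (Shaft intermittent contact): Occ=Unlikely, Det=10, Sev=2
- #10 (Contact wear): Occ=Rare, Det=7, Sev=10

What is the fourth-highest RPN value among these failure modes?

RPN = Severity × Occurrence × Detection:
  #1: 6 × 6 × 4 = 144
  #2: 3 × 3 × 4 = 36
  #3: 7 × 3 × 7 = 147
  #4: 3 × 10 × 9 = 270
  #5: 5 × 2 × 9 = 90
  #6: 8 × 2 × 4 = 64
  #7: 7 × 10 × 3 = 210
  #8: 9 × 3 × 2 = 54
  #9: 2 × 3 × 10 = 60
  #10: 10 × 2 × 7 = 140
Sorted descending: 270, 210, 147, 144, 140, 90, 64, 60, 54, 36.
The fourth-highest RPN is 144 (#1).

144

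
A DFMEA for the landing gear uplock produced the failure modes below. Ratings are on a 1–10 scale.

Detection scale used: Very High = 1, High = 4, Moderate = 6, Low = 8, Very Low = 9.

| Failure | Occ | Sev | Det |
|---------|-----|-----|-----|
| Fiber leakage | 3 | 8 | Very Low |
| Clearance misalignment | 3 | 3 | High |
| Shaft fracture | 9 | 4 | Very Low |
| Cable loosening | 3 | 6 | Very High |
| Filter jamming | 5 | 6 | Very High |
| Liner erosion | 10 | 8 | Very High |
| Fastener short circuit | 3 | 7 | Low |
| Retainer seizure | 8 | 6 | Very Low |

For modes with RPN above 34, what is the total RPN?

RPN = Severity × Occurrence × Detection:
  Fiber leakage: 8 × 3 × 9 = 216
  Clearance misalignment: 3 × 3 × 4 = 36
  Shaft fracture: 4 × 9 × 9 = 324
  Cable loosening: 6 × 3 × 1 = 18
  Filter jamming: 6 × 5 × 1 = 30
  Liner erosion: 8 × 10 × 1 = 80
  Fastener short circuit: 7 × 3 × 8 = 168
  Retainer seizure: 6 × 8 × 9 = 432
RPN > 34: Fiber leakage (216), Clearance misalignment (36), Shaft fracture (324), Liner erosion (80), Fastener short circuit (168), Retainer seizure (432).
Sum: 216 + 36 + 324 + 80 + 168 + 432 = 1256.

1256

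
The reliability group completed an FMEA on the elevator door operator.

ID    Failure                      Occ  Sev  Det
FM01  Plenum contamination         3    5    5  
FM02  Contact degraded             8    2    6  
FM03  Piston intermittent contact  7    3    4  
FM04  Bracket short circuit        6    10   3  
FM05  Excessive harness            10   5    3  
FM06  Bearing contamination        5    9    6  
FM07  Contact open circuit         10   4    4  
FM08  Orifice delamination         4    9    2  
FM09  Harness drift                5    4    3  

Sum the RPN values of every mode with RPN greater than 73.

1015

RPN = Severity × Occurrence × Detection:
  FM01: 5 × 3 × 5 = 75
  FM02: 2 × 8 × 6 = 96
  FM03: 3 × 7 × 4 = 84
  FM04: 10 × 6 × 3 = 180
  FM05: 5 × 10 × 3 = 150
  FM06: 9 × 5 × 6 = 270
  FM07: 4 × 10 × 4 = 160
  FM08: 9 × 4 × 2 = 72
  FM09: 4 × 5 × 3 = 60
RPN > 73: FM01 (75), FM02 (96), FM03 (84), FM04 (180), FM05 (150), FM06 (270), FM07 (160).
Sum: 75 + 96 + 84 + 180 + 150 + 270 + 160 = 1015.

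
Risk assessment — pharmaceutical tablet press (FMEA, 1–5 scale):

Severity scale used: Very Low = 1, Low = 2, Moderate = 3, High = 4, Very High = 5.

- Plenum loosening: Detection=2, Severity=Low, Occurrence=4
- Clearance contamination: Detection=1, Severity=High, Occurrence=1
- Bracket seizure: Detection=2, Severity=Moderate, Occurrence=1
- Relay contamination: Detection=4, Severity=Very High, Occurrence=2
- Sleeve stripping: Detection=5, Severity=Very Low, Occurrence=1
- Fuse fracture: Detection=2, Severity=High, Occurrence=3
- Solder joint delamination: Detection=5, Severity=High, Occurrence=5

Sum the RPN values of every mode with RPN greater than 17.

164

RPN = Severity × Occurrence × Detection:
  Plenum loosening: 2 × 4 × 2 = 16
  Clearance contamination: 4 × 1 × 1 = 4
  Bracket seizure: 3 × 1 × 2 = 6
  Relay contamination: 5 × 2 × 4 = 40
  Sleeve stripping: 1 × 1 × 5 = 5
  Fuse fracture: 4 × 3 × 2 = 24
  Solder joint delamination: 4 × 5 × 5 = 100
RPN > 17: Relay contamination (40), Fuse fracture (24), Solder joint delamination (100).
Sum: 40 + 24 + 100 = 164.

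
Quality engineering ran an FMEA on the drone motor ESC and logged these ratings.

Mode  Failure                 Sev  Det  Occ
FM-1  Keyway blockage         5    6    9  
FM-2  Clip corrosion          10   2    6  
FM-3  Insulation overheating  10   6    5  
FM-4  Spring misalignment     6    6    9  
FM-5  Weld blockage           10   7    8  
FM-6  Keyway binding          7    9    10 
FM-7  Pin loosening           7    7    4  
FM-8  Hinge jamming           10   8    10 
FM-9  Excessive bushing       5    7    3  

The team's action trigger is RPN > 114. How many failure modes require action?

RPN = Severity × Occurrence × Detection:
  FM-1: 5 × 9 × 6 = 270
  FM-2: 10 × 6 × 2 = 120
  FM-3: 10 × 5 × 6 = 300
  FM-4: 6 × 9 × 6 = 324
  FM-5: 10 × 8 × 7 = 560
  FM-6: 7 × 10 × 9 = 630
  FM-7: 7 × 4 × 7 = 196
  FM-8: 10 × 10 × 8 = 800
  FM-9: 5 × 3 × 7 = 105
Modes with RPN > 114: FM-1 (270), FM-2 (120), FM-3 (300), FM-4 (324), FM-5 (560), FM-6 (630), FM-7 (196), FM-8 (800) → 8.

8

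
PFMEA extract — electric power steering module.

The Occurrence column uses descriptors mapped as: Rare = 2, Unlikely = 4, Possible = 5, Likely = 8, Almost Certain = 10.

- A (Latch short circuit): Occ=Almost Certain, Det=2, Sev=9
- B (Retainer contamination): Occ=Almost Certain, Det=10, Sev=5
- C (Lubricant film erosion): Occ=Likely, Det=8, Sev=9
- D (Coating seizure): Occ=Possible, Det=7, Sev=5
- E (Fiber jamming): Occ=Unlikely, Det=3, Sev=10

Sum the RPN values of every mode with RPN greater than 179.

1256

RPN = Severity × Occurrence × Detection:
  A: 9 × 10 × 2 = 180
  B: 5 × 10 × 10 = 500
  C: 9 × 8 × 8 = 576
  D: 5 × 5 × 7 = 175
  E: 10 × 4 × 3 = 120
RPN > 179: A (180), B (500), C (576).
Sum: 180 + 500 + 576 = 1256.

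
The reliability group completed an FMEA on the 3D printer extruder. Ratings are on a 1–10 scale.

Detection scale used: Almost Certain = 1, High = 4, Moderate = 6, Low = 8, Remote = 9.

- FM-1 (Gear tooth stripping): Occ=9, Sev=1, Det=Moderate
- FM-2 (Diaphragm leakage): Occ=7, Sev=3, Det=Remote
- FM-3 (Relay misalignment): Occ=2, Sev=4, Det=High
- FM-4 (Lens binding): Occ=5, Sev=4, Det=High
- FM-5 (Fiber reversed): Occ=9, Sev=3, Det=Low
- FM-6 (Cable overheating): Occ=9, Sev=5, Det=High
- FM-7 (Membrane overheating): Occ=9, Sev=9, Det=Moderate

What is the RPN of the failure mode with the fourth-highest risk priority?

RPN = Severity × Occurrence × Detection:
  FM-1: 1 × 9 × 6 = 54
  FM-2: 3 × 7 × 9 = 189
  FM-3: 4 × 2 × 4 = 32
  FM-4: 4 × 5 × 4 = 80
  FM-5: 3 × 9 × 8 = 216
  FM-6: 5 × 9 × 4 = 180
  FM-7: 9 × 9 × 6 = 486
Sorted descending: 486, 216, 189, 180, 80, 54, 32.
The fourth-highest RPN is 180 (FM-6).

180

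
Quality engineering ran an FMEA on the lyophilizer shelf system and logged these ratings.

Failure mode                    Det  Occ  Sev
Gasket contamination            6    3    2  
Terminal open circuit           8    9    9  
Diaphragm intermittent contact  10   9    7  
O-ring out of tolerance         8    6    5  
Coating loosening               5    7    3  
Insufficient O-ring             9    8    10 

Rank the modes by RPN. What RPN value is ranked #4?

240

RPN = Severity × Occurrence × Detection:
  Gasket contamination: 2 × 3 × 6 = 36
  Terminal open circuit: 9 × 9 × 8 = 648
  Diaphragm intermittent contact: 7 × 9 × 10 = 630
  O-ring out of tolerance: 5 × 6 × 8 = 240
  Coating loosening: 3 × 7 × 5 = 105
  Insufficient O-ring: 10 × 8 × 9 = 720
Sorted descending: 720, 648, 630, 240, 105, 36.
The fourth-highest RPN is 240 (O-ring out of tolerance).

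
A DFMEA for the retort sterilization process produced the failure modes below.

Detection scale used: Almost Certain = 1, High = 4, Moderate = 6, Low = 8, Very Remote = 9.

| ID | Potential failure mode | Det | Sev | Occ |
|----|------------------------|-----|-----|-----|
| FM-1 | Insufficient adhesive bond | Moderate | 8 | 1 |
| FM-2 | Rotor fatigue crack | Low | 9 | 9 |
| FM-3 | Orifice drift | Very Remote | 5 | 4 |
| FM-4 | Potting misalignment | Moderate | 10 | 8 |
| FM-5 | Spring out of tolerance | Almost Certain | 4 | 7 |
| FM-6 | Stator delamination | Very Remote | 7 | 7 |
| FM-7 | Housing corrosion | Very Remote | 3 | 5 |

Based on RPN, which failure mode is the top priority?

RPN = Severity × Occurrence × Detection:
  FM-1: 8 × 1 × 6 = 48
  FM-2: 9 × 9 × 8 = 648
  FM-3: 5 × 4 × 9 = 180
  FM-4: 10 × 8 × 6 = 480
  FM-5: 4 × 7 × 1 = 28
  FM-6: 7 × 7 × 9 = 441
  FM-7: 3 × 5 × 9 = 135
Highest RPN is 648 → FM-2.

FM-2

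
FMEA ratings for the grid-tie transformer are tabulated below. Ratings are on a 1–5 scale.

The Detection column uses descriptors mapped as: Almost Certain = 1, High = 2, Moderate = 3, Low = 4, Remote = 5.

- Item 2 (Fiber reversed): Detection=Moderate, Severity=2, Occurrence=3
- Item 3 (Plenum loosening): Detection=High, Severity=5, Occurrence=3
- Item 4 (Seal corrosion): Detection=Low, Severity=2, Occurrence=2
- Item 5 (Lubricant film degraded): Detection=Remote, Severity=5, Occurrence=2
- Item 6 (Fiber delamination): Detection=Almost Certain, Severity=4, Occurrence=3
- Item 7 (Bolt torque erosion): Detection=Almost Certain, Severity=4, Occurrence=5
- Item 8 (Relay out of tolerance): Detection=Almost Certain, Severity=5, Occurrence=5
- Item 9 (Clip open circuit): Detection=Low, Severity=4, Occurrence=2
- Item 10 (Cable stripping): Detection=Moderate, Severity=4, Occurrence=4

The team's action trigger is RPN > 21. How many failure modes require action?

5

RPN = Severity × Occurrence × Detection:
  Item 2: 2 × 3 × 3 = 18
  Item 3: 5 × 3 × 2 = 30
  Item 4: 2 × 2 × 4 = 16
  Item 5: 5 × 2 × 5 = 50
  Item 6: 4 × 3 × 1 = 12
  Item 7: 4 × 5 × 1 = 20
  Item 8: 5 × 5 × 1 = 25
  Item 9: 4 × 2 × 4 = 32
  Item 10: 4 × 4 × 3 = 48
Modes with RPN > 21: Item 3 (30), Item 5 (50), Item 8 (25), Item 9 (32), Item 10 (48) → 5.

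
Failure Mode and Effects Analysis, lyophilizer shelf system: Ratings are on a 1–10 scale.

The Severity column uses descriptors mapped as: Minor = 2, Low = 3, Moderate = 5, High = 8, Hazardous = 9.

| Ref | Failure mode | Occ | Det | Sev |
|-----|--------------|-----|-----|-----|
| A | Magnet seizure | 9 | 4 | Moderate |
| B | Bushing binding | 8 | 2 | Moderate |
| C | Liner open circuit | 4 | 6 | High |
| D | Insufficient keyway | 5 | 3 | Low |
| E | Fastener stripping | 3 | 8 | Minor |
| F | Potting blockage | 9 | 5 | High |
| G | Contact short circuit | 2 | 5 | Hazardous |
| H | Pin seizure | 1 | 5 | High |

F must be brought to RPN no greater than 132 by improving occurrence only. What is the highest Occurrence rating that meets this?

3

F: S=8, O=9, D=5 → current RPN = 360.
Fixed product = 40. Need 40 × O ≤ 132, so O ≤ 132/40 = 3.30.
Maximum integer Occurrence rating = 3 (gives RPN 120; O=4 would give 160 > 132).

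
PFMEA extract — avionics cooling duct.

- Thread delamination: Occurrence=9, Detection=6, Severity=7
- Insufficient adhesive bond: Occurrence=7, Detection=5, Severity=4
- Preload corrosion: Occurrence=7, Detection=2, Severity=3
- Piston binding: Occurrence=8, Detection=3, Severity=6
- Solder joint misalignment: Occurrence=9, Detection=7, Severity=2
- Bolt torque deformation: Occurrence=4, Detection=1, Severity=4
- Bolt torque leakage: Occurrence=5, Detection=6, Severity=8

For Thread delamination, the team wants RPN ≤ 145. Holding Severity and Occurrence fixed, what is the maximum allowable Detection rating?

Thread delamination: S=7, O=9, D=6 → current RPN = 378.
Fixed product = 63. Need 63 × D ≤ 145, so D ≤ 145/63 = 2.30.
Maximum integer Detection rating = 2 (gives RPN 126; D=3 would give 189 > 145).

2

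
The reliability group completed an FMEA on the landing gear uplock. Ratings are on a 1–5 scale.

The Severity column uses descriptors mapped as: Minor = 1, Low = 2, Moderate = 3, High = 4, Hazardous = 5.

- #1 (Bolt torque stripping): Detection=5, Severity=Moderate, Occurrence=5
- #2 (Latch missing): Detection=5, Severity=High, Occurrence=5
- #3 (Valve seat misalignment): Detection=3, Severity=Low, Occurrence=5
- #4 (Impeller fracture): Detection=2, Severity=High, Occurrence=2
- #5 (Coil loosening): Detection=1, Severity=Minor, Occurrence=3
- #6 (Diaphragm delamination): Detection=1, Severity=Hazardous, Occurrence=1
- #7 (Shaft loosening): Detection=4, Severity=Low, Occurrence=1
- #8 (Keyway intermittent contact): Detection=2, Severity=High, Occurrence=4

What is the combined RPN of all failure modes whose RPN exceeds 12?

253

RPN = Severity × Occurrence × Detection:
  #1: 3 × 5 × 5 = 75
  #2: 4 × 5 × 5 = 100
  #3: 2 × 5 × 3 = 30
  #4: 4 × 2 × 2 = 16
  #5: 1 × 3 × 1 = 3
  #6: 5 × 1 × 1 = 5
  #7: 2 × 1 × 4 = 8
  #8: 4 × 4 × 2 = 32
RPN > 12: #1 (75), #2 (100), #3 (30), #4 (16), #8 (32).
Sum: 75 + 100 + 30 + 16 + 32 = 253.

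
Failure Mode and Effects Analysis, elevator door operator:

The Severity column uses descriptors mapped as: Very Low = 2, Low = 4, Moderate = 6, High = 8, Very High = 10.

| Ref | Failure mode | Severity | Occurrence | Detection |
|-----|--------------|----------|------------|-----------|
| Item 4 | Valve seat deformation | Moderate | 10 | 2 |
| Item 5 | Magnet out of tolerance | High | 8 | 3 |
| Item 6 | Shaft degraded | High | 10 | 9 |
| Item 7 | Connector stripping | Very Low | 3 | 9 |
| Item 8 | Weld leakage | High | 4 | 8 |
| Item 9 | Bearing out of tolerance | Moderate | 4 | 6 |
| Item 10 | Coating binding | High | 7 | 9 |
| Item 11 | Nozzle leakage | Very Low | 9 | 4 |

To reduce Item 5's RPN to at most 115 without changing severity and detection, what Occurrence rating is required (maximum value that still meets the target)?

4

Item 5: S=8, O=8, D=3 → current RPN = 192.
Fixed product = 24. Need 24 × O ≤ 115, so O ≤ 115/24 = 4.79.
Maximum integer Occurrence rating = 4 (gives RPN 96; O=5 would give 120 > 115).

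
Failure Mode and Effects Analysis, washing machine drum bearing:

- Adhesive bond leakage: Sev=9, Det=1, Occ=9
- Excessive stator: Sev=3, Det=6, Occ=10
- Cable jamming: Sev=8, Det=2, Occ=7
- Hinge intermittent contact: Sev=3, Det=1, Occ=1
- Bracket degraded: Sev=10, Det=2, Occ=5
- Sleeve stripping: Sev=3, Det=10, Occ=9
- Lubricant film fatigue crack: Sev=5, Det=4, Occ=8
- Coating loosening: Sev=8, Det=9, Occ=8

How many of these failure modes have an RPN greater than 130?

RPN = Severity × Occurrence × Detection:
  Adhesive bond leakage: 9 × 9 × 1 = 81
  Excessive stator: 3 × 10 × 6 = 180
  Cable jamming: 8 × 7 × 2 = 112
  Hinge intermittent contact: 3 × 1 × 1 = 3
  Bracket degraded: 10 × 5 × 2 = 100
  Sleeve stripping: 3 × 9 × 10 = 270
  Lubricant film fatigue crack: 5 × 8 × 4 = 160
  Coating loosening: 8 × 8 × 9 = 576
Modes with RPN > 130: Excessive stator (180), Sleeve stripping (270), Lubricant film fatigue crack (160), Coating loosening (576) → 4.

4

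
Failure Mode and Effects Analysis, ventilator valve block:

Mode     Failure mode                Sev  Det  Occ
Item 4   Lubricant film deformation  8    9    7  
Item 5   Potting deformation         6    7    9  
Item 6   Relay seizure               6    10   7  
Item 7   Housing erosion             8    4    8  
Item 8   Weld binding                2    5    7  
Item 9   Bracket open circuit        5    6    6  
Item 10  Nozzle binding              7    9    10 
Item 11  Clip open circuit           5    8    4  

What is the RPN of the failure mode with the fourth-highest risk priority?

RPN = Severity × Occurrence × Detection:
  Item 4: 8 × 7 × 9 = 504
  Item 5: 6 × 9 × 7 = 378
  Item 6: 6 × 7 × 10 = 420
  Item 7: 8 × 8 × 4 = 256
  Item 8: 2 × 7 × 5 = 70
  Item 9: 5 × 6 × 6 = 180
  Item 10: 7 × 10 × 9 = 630
  Item 11: 5 × 4 × 8 = 160
Sorted descending: 630, 504, 420, 378, 256, 180, 160, 70.
The fourth-highest RPN is 378 (Item 5).

378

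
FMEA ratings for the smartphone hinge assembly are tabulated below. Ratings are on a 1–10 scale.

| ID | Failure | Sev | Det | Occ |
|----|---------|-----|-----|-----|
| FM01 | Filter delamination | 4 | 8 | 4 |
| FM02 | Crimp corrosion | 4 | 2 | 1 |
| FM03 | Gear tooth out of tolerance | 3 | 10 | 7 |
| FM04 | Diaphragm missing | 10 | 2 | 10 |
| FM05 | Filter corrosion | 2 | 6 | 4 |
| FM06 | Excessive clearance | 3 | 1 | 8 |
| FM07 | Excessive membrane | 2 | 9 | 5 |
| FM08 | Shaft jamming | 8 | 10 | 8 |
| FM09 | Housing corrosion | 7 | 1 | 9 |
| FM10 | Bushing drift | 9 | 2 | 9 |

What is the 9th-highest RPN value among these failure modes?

24

RPN = Severity × Occurrence × Detection:
  FM01: 4 × 4 × 8 = 128
  FM02: 4 × 1 × 2 = 8
  FM03: 3 × 7 × 10 = 210
  FM04: 10 × 10 × 2 = 200
  FM05: 2 × 4 × 6 = 48
  FM06: 3 × 8 × 1 = 24
  FM07: 2 × 5 × 9 = 90
  FM08: 8 × 8 × 10 = 640
  FM09: 7 × 9 × 1 = 63
  FM10: 9 × 9 × 2 = 162
Sorted descending: 640, 210, 200, 162, 128, 90, 63, 48, 24, 8.
The 9th-highest RPN is 24 (FM06).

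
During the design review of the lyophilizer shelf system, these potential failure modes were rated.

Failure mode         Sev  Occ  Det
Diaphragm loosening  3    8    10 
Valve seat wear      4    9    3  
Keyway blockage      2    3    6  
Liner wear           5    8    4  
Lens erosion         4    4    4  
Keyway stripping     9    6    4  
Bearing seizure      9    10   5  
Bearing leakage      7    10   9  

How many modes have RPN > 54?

7

RPN = Severity × Occurrence × Detection:
  Diaphragm loosening: 3 × 8 × 10 = 240
  Valve seat wear: 4 × 9 × 3 = 108
  Keyway blockage: 2 × 3 × 6 = 36
  Liner wear: 5 × 8 × 4 = 160
  Lens erosion: 4 × 4 × 4 = 64
  Keyway stripping: 9 × 6 × 4 = 216
  Bearing seizure: 9 × 10 × 5 = 450
  Bearing leakage: 7 × 10 × 9 = 630
Modes with RPN > 54: Diaphragm loosening (240), Valve seat wear (108), Liner wear (160), Lens erosion (64), Keyway stripping (216), Bearing seizure (450), Bearing leakage (630) → 7.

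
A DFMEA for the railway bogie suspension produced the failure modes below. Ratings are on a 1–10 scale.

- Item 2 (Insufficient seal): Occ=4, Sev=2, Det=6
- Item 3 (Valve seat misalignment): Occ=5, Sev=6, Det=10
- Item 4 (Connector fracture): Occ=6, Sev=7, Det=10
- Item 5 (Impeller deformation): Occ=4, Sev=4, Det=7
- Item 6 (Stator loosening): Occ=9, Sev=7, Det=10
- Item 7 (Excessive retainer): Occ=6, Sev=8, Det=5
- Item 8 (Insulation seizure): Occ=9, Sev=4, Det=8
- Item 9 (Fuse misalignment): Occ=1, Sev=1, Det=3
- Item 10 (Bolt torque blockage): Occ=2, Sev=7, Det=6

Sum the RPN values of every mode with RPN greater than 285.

RPN = Severity × Occurrence × Detection:
  Item 2: 2 × 4 × 6 = 48
  Item 3: 6 × 5 × 10 = 300
  Item 4: 7 × 6 × 10 = 420
  Item 5: 4 × 4 × 7 = 112
  Item 6: 7 × 9 × 10 = 630
  Item 7: 8 × 6 × 5 = 240
  Item 8: 4 × 9 × 8 = 288
  Item 9: 1 × 1 × 3 = 3
  Item 10: 7 × 2 × 6 = 84
RPN > 285: Item 3 (300), Item 4 (420), Item 6 (630), Item 8 (288).
Sum: 300 + 420 + 630 + 288 = 1638.

1638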